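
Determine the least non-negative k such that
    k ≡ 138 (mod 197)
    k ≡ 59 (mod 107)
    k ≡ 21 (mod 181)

3067428

The moduli are pairwise coprime; N = 197·107·181 = 3815299.
N/197 = 19367; 19367 ≡ 61 (mod 197); 61·42 ≡ 1, so inverse 42.
N/107 = 35657; 35657 ≡ 26 (mod 107); 26·70 ≡ 1, so inverse 70.
N/181 = 21079; 21079 ≡ 83 (mod 181); 83·24 ≡ 1, so inverse 24.
k ≡ 138·19367·42 + 59·35657·70 + 21·21079·24 = 270138358.
270138358 mod 3815299 = 3067428.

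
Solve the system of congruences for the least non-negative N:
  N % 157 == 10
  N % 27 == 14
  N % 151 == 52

285593

The moduli are pairwise coprime; M = 157·27·151 = 640089.
M/157 = 4077; 4077 ≡ 152 (mod 157); 152·94 ≡ 1, so inverse 94.
M/27 = 23707; 23707 ≡ 1 (mod 27), inverse 1.
M/151 = 4239; 4239 ≡ 11 (mod 151); 11·55 ≡ 1, so inverse 55.
N ≡ 10·4077·94 + 14·23707·1 + 52·4239·55 = 16287818.
16287818 mod 640089 = 285593.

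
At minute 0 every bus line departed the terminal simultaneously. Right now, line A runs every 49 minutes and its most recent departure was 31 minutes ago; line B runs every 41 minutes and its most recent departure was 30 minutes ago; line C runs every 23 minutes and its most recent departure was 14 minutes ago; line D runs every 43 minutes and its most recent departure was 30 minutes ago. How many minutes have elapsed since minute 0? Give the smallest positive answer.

84654

The moduli are pairwise coprime; N = 49·41·23·43 = 1986901.
N/49 = 40549; 40549 ≡ 26 (mod 49); 26·17 ≡ 1, so inverse 17.
N/41 = 48461; 48461 ≡ 40 (mod 41); 40·40 ≡ 1, so inverse 40.
N/23 = 86387; 86387 ≡ 22 (mod 23); 22·22 ≡ 1, so inverse 22.
N/43 = 46207; 46207 ≡ 25 (mod 43); 25·31 ≡ 1, so inverse 31.
t ≡ 31·40549·17 + 30·48461·40 + 14·86387·22 + 30·46207·31 = 149102229.
149102229 mod 1986901 = 84654.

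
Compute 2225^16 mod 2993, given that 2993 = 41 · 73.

Mod 41: 2225 ≡ 11; 11^16 ≡ 10 (mod 41).
Mod 73: 2225 ≡ 35; 35^16 ≡ 32 (mod 73).
Combine by CRT: x ≡ 10 (mod 41), x ≡ 32 (mod 73) ⇒ x ≡ 543 (mod 2993).

543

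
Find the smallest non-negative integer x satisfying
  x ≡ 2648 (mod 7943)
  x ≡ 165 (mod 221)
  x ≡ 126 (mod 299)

gcd(7943, 221) = 13 and 13 | (165 − 2648), so the pair is consistent; merging gives x ≡ 34420 (mod 135031), where 135031 = lcm(7943, 221).
gcd(135031, 299) = 13 and 13 | (126 − 34420), so the pair is consistent; merging gives x ≡ 1654792 (mod 3105713), where 3105713 = lcm(135031, 299).
The solution is unique modulo lcm(7943, 221, 299) = 3105713.

1654792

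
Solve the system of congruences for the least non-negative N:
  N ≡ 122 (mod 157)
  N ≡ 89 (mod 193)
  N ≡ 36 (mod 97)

The moduli are pairwise coprime; M = 157·193·97 = 2939197.
M/157 = 18721; 18721 ≡ 38 (mod 157); 38·62 ≡ 1, so inverse 62.
M/193 = 15229; 15229 ≡ 175 (mod 193); 175·75 ≡ 1, so inverse 75.
M/97 = 30301; 30301 ≡ 37 (mod 97); 37·21 ≡ 1, so inverse 21.
N ≡ 122·18721·62 + 89·15229·75 + 36·30301·21 = 266166775.
266166775 mod 2939197 = 1639045.

1639045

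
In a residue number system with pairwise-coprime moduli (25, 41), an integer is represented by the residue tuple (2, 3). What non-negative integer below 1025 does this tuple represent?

From x ≡ 2 (mod 25) write x = 2 + 25t. Substituting into x ≡ 3 (mod 41) gives 25t ≡ 1 (mod 41), and since 25⁻¹ ≡ 23 (mod 41), t ≡ 23. Hence x ≡ 2 + 25·23 = 577 (mod 1025).

577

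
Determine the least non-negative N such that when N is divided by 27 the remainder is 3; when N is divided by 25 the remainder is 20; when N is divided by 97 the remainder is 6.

30270

The moduli are pairwise coprime; M = 27·25·97 = 65475.
M/27 = 2425; 2425 ≡ 22 (mod 27); 22·16 ≡ 1, so inverse 16.
M/25 = 2619; 2619 ≡ 19 (mod 25); 19·4 ≡ 1, so inverse 4.
M/97 = 675; 675 ≡ 93 (mod 97); 93·24 ≡ 1, so inverse 24.
N ≡ 3·2425·16 + 20·2619·4 + 6·675·24 = 423120.
423120 mod 65475 = 30270.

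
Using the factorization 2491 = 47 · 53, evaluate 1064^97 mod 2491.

1893

Mod 47: 1064 ≡ 30; by Fermat, exponent reduces to 97 mod 46 = 5; 30^5 ≡ 13 (mod 47).
Mod 53: 1064 ≡ 4; by Fermat, exponent reduces to 97 mod 52 = 45; 4^45 ≡ 38 (mod 53).
Combine by CRT: x ≡ 13 (mod 47), x ≡ 38 (mod 53) ⇒ x ≡ 1893 (mod 2491).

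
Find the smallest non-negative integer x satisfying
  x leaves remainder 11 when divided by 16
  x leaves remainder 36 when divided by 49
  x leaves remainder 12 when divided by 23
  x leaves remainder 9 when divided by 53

Combine the congruences pairwise.
From x ≡ 11 (mod 16) write x = 11 + 16t. Substituting into x ≡ 36 (mod 49) gives 16t ≡ 25 (mod 49), and since 16⁻¹ ≡ 46 (mod 49), t ≡ 23. Hence x ≡ 11 + 16·23 = 379 (mod 784).
From x ≡ 379 (mod 784) write x = 379 + 784t. Substituting into x ≡ 12 (mod 23) gives 784t ≡ 1 (mod 23), and since 2⁻¹ ≡ 12 (mod 23), t ≡ 12. Hence x ≡ 379 + 784·12 = 9787 (mod 18032).
From x ≡ 9787 (mod 18032) write x = 9787 + 18032t. Substituting into x ≡ 9 (mod 53) gives 18032t ≡ 27 (mod 53), and since 12⁻¹ ≡ 31 (mod 53), t ≡ 42. Hence x ≡ 9787 + 18032·42 = 767131 (mod 955696).

767131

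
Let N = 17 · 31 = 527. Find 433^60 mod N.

Mod 17: 433 ≡ 8; by Fermat, exponent reduces to 60 mod 16 = 12; 8^12 ≡ 16 (mod 17).
Mod 31: 433 ≡ 30; since 30 | 60, by Fermat 30^60 ≡ 1 (mod 31).
Combine by CRT: x ≡ 16 (mod 17), x ≡ 1 (mod 31) ⇒ x ≡ 373 (mod 527).

373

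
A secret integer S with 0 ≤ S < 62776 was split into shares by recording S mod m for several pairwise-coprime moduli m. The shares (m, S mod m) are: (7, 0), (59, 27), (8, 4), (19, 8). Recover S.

The moduli are pairwise coprime; N = 7·59·8·19 = 62776.
N/7 = 8968; 8968 ≡ 1 (mod 7), inverse 1.
N/59 = 1064; 1064 ≡ 2 (mod 59); 2·30 ≡ 1, so inverse 30.
N/8 = 7847; 7847 ≡ 7 (mod 8); 7·7 ≡ 1, so inverse 7.
N/19 = 3304; 3304 ≡ 17 (mod 19); 17·9 ≡ 1, so inverse 9.
S ≡ 0·8968·1 + 27·1064·30 + 4·7847·7 + 8·3304·9 = 1319444.
1319444 mod 62776 = 1148.

1148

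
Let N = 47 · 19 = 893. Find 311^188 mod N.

Mod 47: 311 ≡ 29; by Fermat, exponent reduces to 188 mod 46 = 4; 29^4 ≡ 25 (mod 47).
Mod 19: 311 ≡ 7; by Fermat, exponent reduces to 188 mod 18 = 8; 7^8 ≡ 11 (mod 19).
Combine by CRT: x ≡ 25 (mod 47), x ≡ 11 (mod 19) ⇒ x ≡ 448 (mod 893).

448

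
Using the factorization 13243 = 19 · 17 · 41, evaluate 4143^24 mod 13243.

8380

Mod 19: 4143 ≡ 1; by Fermat, exponent reduces to 24 mod 18 = 6; 1^6 ≡ 1 (mod 19).
Mod 17: 4143 ≡ 12; by Fermat, exponent reduces to 24 mod 16 = 8; 12^8 ≡ 16 (mod 17).
Mod 41: 4143 ≡ 2; 2^24 ≡ 16 (mod 41).
Combine by CRT: x ≡ 1 (mod 19), x ≡ 16 (mod 17), x ≡ 16 (mod 41) ⇒ x ≡ 8380 (mod 13243).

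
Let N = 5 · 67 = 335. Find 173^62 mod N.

Mod 5: 173 ≡ 3; by Fermat, exponent reduces to 62 mod 4 = 2; 3^2 ≡ 4 (mod 5).
Mod 67: 173 ≡ 39; 39^62 ≡ 33 (mod 67).
Combine by CRT: x ≡ 4 (mod 5), x ≡ 33 (mod 67) ⇒ x ≡ 234 (mod 335).

234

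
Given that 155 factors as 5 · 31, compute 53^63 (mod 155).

Mod 5: 53 ≡ 3; by Fermat, exponent reduces to 63 mod 4 = 3; 3^3 ≡ 2 (mod 5).
Mod 31: 53 ≡ 22; by Fermat, exponent reduces to 63 mod 30 = 3; 22^3 ≡ 15 (mod 31).
Combine by CRT: x ≡ 2 (mod 5), x ≡ 15 (mod 31) ⇒ x ≡ 77 (mod 155).

77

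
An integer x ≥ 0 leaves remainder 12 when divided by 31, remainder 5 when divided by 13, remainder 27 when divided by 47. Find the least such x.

The moduli are pairwise coprime; N = 31·13·47 = 18941.
N/31 = 611; 611 ≡ 22 (mod 31); 22·24 ≡ 1, so inverse 24.
N/13 = 1457; 1457 ≡ 1 (mod 13), inverse 1.
N/47 = 403; 403 ≡ 27 (mod 47); 27·7 ≡ 1, so inverse 7.
x ≡ 12·611·24 + 5·1457·1 + 27·403·7 = 259420.
259420 mod 18941 = 13187.

13187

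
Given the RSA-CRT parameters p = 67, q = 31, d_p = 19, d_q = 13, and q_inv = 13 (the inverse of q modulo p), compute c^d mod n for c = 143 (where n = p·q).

m₁ = c^(d_p) mod p: c ≡ 9 (mod 67), and 9^19 mod 67 = 25.
m₂ = c^(d_q) mod q: c ≡ 19 (mod 31), and 19^13 mod 31 = 14.
h = q_inv·(m₁ − m₂) mod p = 13·(25 − 14) mod 67 = 9.
m = m₂ + h·q = 14 + 9·31 = 293.

293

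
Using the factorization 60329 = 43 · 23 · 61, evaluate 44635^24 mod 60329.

Mod 43: 44635 ≡ 1; 1^24 ≡ 1 (mod 43).
Mod 23: 44635 ≡ 15; by Fermat, exponent reduces to 24 mod 22 = 2; 15^2 ≡ 18 (mod 23).
Mod 61: 44635 ≡ 44; 44^24 ≡ 34 (mod 61).
Combine by CRT: x ≡ 1 (mod 43), x ≡ 18 (mod 23), x ≡ 34 (mod 61) ⇒ x ≡ 9977 (mod 60329).

9977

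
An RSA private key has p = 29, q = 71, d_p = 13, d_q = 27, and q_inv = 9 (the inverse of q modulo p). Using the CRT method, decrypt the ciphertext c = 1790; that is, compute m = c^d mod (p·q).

m₁ = c^(d_p) mod p: c ≡ 21 (mod 29), and 21^13 mod 29 = 11.
m₂ = c^(d_q) mod q: c ≡ 15 (mod 71), and 15^27 mod 71 = 18.
h = q_inv·(m₁ − m₂) mod p = 9·(11 − 18) mod 29 = 24.
m = m₂ + h·q = 18 + 24·71 = 1722.

1722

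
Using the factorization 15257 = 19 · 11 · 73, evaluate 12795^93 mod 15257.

Mod 19: 12795 ≡ 8; by Fermat, exponent reduces to 93 mod 18 = 3; 8^3 ≡ 18 (mod 19).
Mod 11: 12795 ≡ 2; by Fermat, exponent reduces to 93 mod 10 = 3; 2^3 ≡ 8 (mod 11).
Mod 73: 12795 ≡ 20; by Fermat, exponent reduces to 93 mod 72 = 21; 20^21 ≡ 66 (mod 73).
Combine by CRT: x ≡ 18 (mod 19), x ≡ 8 (mod 11), x ≡ 66 (mod 73) ⇒ x ≡ 9556 (mod 15257).

9556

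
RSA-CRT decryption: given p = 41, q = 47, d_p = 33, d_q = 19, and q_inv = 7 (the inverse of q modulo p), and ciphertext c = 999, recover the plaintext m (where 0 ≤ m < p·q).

773

m₁ = c^(d_p) mod p: c ≡ 15 (mod 41), and 15^33 mod 41 = 35.
m₂ = c^(d_q) mod q: c ≡ 12 (mod 47), and 12^19 mod 47 = 21.
h = q_inv·(m₁ − m₂) mod p = 7·(35 − 21) mod 41 = 16.
m = m₂ + h·q = 21 + 16·47 = 773.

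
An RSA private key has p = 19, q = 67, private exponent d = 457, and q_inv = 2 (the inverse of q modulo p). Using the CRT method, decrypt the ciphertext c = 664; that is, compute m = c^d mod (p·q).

854

d_p = d mod (p−1) = 457 mod 18 = 7; d_q = d mod (q−1) = 61.
m₁ = c^(d_p) mod p: c ≡ 18 (mod 19), and 18^7 mod 19 = 18.
m₂ = c^(d_q) mod q: c ≡ 61 (mod 67), and 61^61 mod 67 = 50.
h = q_inv·(m₁ − m₂) mod p = 2·(18 − 50) mod 19 = 12.
m = m₂ + h·q = 50 + 12·67 = 854.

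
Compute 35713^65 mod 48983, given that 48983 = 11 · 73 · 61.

13980

Mod 11: 35713 ≡ 7; by Fermat, exponent reduces to 65 mod 10 = 5; 7^5 ≡ 10 (mod 11).
Mod 73: 35713 ≡ 16; 16^65 ≡ 37 (mod 73).
Mod 61: 35713 ≡ 28; by Fermat, exponent reduces to 65 mod 60 = 5; 28^5 ≡ 11 (mod 61).
Combine by CRT: x ≡ 10 (mod 11), x ≡ 37 (mod 73), x ≡ 11 (mod 61) ⇒ x ≡ 13980 (mod 48983).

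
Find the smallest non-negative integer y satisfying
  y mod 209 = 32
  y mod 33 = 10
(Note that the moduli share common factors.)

gcd(209, 33) = 11 and 11 | (10 − 32), so the pair is consistent; merging gives y ≡ 241 (mod 627), where 627 = lcm(209, 33).
The solution is unique modulo lcm(209, 33) = 627.

241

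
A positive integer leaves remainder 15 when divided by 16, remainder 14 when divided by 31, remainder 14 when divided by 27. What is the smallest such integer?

From k ≡ 15 (mod 16) write k = 15 + 16t. Substituting into k ≡ 14 (mod 31) gives 16t ≡ 30 (mod 31), and since 16⁻¹ ≡ 2 (mod 31), t ≡ 29. Hence k ≡ 15 + 16·29 = 479 (mod 496).
From k ≡ 479 (mod 496) write k = 479 + 496t. Substituting into k ≡ 14 (mod 27) gives 496t ≡ 21 (mod 27), and since 10⁻¹ ≡ 19 (mod 27), t ≡ 21. Hence k ≡ 479 + 496·21 = 10895 (mod 13392).

10895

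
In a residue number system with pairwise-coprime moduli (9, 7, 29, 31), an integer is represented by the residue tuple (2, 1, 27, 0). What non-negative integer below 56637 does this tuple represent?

43121

The moduli are pairwise coprime; N = 9·7·29·31 = 56637.
N/9 = 6293; 6293 ≡ 2 (mod 9); 2·5 ≡ 1, so inverse 5.
N/7 = 8091; 8091 ≡ 6 (mod 7); 6·6 ≡ 1, so inverse 6.
N/29 = 1953; 1953 ≡ 10 (mod 29); 10·3 ≡ 1, so inverse 3.
N/31 = 1827; 1827 ≡ 29 (mod 31); 29·15 ≡ 1, so inverse 15.
x ≡ 2·6293·5 + 1·8091·6 + 27·1953·3 + 0·1827·15 = 269669.
269669 mod 56637 = 43121.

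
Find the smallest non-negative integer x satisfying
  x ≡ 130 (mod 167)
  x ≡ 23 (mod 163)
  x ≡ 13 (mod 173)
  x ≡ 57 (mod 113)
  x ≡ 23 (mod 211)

105238865579

The moduli are pairwise coprime; N = 167·163·173·113·211 = 112282242419.
N/167 = 672348757; 672348757 ≡ 77 (mod 167); 77·154 ≡ 1, so inverse 154.
N/163 = 688848113; 688848113 ≡ 7 (mod 163); 7·70 ≡ 1, so inverse 70.
N/173 = 649030303; 649030303 ≡ 43 (mod 173); 43·169 ≡ 1, so inverse 169.
N/113 = 993648163; 993648163 ≡ 65 (mod 113); 65·40 ≡ 1, so inverse 40.
N/211 = 532143329; 532143329 ≡ 63 (mod 211); 63·67 ≡ 1, so inverse 67.
x ≡ 130·672348757·154 + 23·688848113·70 + 13·649030303·169 + 57·993648163·40 + 23·532143329·67 = 19080937834390.
19080937834390 mod 112282242419 = 105238865579.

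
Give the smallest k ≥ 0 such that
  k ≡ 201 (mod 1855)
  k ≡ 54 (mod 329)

Combine the congruences pairwise.
gcd(1855, 329) = 7 and 7 | (54 − 201), so the pair is consistent; merging gives k ≡ 7621 (mod 87185), where 87185 = lcm(1855, 329).
The solution is unique modulo lcm(1855, 329) = 87185.

7621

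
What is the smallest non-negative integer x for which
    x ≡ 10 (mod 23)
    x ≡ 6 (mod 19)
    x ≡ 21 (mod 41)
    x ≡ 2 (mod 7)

The moduli are pairwise coprime; N = 23·19·41·7 = 125419.
N/23 = 5453; 5453 ≡ 2 (mod 23); 2·12 ≡ 1, so inverse 12.
N/19 = 6601; 6601 ≡ 8 (mod 19); 8·12 ≡ 1, so inverse 12.
N/41 = 3059; 3059 ≡ 25 (mod 41); 25·23 ≡ 1, so inverse 23.
N/7 = 17917; 17917 ≡ 4 (mod 7); 4·2 ≡ 1, so inverse 2.
x ≡ 10·5453·12 + 6·6601·12 + 21·3059·23 + 2·17917·2 = 2678797.
2678797 mod 125419 = 44998.

44998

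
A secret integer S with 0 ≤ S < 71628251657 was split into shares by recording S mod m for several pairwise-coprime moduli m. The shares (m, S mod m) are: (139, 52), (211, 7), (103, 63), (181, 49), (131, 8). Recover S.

32448318929

The moduli are pairwise coprime; N = 139·211·103·181·131 = 71628251657.
N/139 = 515311163; 515311163 ≡ 77 (mod 139); 77·65 ≡ 1, so inverse 65.
N/211 = 339470387; 339470387 ≡ 83 (mod 211); 83·150 ≡ 1, so inverse 150.
N/103 = 695419919; 695419919 ≡ 72 (mod 103); 72·93 ≡ 1, so inverse 93.
N/181 = 395736197; 395736197 ≡ 150 (mod 181); 150·35 ≡ 1, so inverse 35.
N/131 = 546780547; 546780547 ≡ 40 (mod 131); 40·95 ≡ 1, so inverse 95.
S ≡ 52·515311163·65 + 7·339470387·150 + 63·695419919·93 + 49·395736197·35 + 8·546780547·95 = 7266901736286.
7266901736286 mod 71628251657 = 32448318929.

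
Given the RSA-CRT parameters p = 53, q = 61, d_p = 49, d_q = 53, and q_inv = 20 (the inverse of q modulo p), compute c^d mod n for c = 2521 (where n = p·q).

m₁ = c^(d_p) mod p: c ≡ 30 (mod 53), and 30^49 mod 53 = 30.
m₂ = c^(d_q) mod q: c ≡ 20 (mod 61), and 20^53 mod 61 = 9.
h = q_inv·(m₁ − m₂) mod p = 20·(30 − 9) mod 53 = 49.
m = m₂ + h·q = 9 + 49·61 = 2998.

2998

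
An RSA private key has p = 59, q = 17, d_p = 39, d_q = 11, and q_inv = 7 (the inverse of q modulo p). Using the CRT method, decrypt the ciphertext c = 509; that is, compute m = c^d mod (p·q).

m₁ = c^(d_p) mod p: c ≡ 37 (mod 59), and 37^39 mod 59 = 30.
m₂ = c^(d_q) mod q: c ≡ 16 (mod 17), and 16^11 mod 17 = 16.
h = q_inv·(m₁ − m₂) mod p = 7·(30 − 16) mod 59 = 39.
m = m₂ + h·q = 16 + 39·17 = 679.

679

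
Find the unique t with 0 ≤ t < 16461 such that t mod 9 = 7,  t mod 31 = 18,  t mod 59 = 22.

10465

The moduli are pairwise coprime; N = 9·31·59 = 16461.
N/9 = 1829; 1829 ≡ 2 (mod 9); 2·5 ≡ 1, so inverse 5.
N/31 = 531; 531 ≡ 4 (mod 31); 4·8 ≡ 1, so inverse 8.
N/59 = 279; 279 ≡ 43 (mod 59); 43·11 ≡ 1, so inverse 11.
t ≡ 7·1829·5 + 18·531·8 + 22·279·11 = 207997.
207997 mod 16461 = 10465.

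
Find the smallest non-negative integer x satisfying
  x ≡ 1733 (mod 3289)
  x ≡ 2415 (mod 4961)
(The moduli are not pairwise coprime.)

Combine the congruences pairwise.
gcd(3289, 4961) = 11 and 11 | (2415 − 1733), so the pair is consistent; merging gives x ≡ 176050 (mod 1483339), where 1483339 = lcm(3289, 4961).
The solution is unique modulo lcm(3289, 4961) = 1483339.

176050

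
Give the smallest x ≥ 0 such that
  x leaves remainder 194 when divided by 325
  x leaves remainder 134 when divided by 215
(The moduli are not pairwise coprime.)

Combine the congruences pairwise.
gcd(325, 215) = 5 and 5 | (134 − 194), so the pair is consistent; merging gives x ≡ 6369 (mod 13975), where 13975 = lcm(325, 215).
The solution is unique modulo lcm(325, 215) = 13975.

6369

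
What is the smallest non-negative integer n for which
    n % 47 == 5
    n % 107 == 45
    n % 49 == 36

From n ≡ 5 (mod 47) write n = 5 + 47t. Substituting into n ≡ 45 (mod 107) gives 47t ≡ 40 (mod 107), and since 47⁻¹ ≡ 41 (mod 107), t ≡ 35. Hence n ≡ 5 + 47·35 = 1650 (mod 5029).
From n ≡ 1650 (mod 5029) write n = 1650 + 5029t. Substituting into n ≡ 36 (mod 49) gives 5029t ≡ 3 (mod 49), and since 31⁻¹ ≡ 19 (mod 49), t ≡ 8. Hence n ≡ 1650 + 5029·8 = 41882 (mod 246421).

41882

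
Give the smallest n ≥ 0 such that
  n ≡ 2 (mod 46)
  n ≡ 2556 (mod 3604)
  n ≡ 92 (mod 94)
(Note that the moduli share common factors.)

gcd(46, 3604) = 2 and 2 | (2556 − 2), so the pair is consistent; merging gives n ≡ 38596 (mod 82892), where 82892 = lcm(46, 3604).
gcd(82892, 94) = 2 and 2 | (92 − 38596), so the pair is consistent; merging gives n ≡ 2774032 (mod 3895924), where 3895924 = lcm(82892, 94).
The solution is unique modulo lcm(46, 3604, 94) = 3895924.

2774032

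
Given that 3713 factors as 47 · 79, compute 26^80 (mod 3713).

Mod 47: 26 ≡ 26; by Fermat, exponent reduces to 80 mod 46 = 34; 26^34 ≡ 3 (mod 47).
Mod 79: 26 ≡ 26; by Fermat, exponent reduces to 80 mod 78 = 2; 26^2 ≡ 44 (mod 79).
Combine by CRT: x ≡ 3 (mod 47), x ≡ 44 (mod 79) ⇒ x ≡ 755 (mod 3713).

755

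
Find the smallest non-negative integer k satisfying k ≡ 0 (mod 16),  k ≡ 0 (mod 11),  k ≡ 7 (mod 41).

From k ≡ 0 (mod 16) write k = 0 + 16t. Substituting into k ≡ 0 (mod 11) gives 16t ≡ 0 (mod 11), and since 5⁻¹ ≡ 9 (mod 11), t ≡ 0. Hence k ≡ 0 + 16·0 = 0 (mod 176).
From k ≡ 0 (mod 176) write k = 0 + 176t. Substituting into k ≡ 7 (mod 41) gives 176t ≡ 7 (mod 41), and since 12⁻¹ ≡ 24 (mod 41), t ≡ 4. Hence k ≡ 0 + 176·4 = 704 (mod 7216).

704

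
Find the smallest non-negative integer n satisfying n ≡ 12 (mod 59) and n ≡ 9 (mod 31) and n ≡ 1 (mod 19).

9216

The moduli are pairwise coprime; M = 59·31·19 = 34751.
M/59 = 589; 589 ≡ 58 (mod 59); 58·58 ≡ 1, so inverse 58.
M/31 = 1121; 1121 ≡ 5 (mod 31); 5·25 ≡ 1, so inverse 25.
M/19 = 1829; 1829 ≡ 5 (mod 19); 5·4 ≡ 1, so inverse 4.
n ≡ 12·589·58 + 9·1121·25 + 1·1829·4 = 669485.
669485 mod 34751 = 9216.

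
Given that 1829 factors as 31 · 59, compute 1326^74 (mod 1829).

Mod 31: 1326 ≡ 24; by Fermat, exponent reduces to 74 mod 30 = 14; 24^14 ≡ 9 (mod 31).
Mod 59: 1326 ≡ 28; by Fermat, exponent reduces to 74 mod 58 = 16; 28^16 ≡ 57 (mod 59).
Combine by CRT: x ≡ 9 (mod 31), x ≡ 57 (mod 59) ⇒ x ≡ 1001 (mod 1829).

1001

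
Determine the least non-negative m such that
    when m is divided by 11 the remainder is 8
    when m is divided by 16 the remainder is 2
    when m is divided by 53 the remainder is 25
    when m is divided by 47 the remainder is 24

The moduli are pairwise coprime; N = 11·16·53·47 = 438416.
N/11 = 39856; 39856 ≡ 3 (mod 11); 3·4 ≡ 1, so inverse 4.
N/16 = 27401; 27401 ≡ 9 (mod 16); 9·9 ≡ 1, so inverse 9.
N/53 = 8272; 8272 ≡ 4 (mod 53); 4·40 ≡ 1, so inverse 40.
N/47 = 9328; 9328 ≡ 22 (mod 47); 22·15 ≡ 1, so inverse 15.
m ≡ 8·39856·4 + 2·27401·9 + 25·8272·40 + 24·9328·15 = 13398690.
13398690 mod 438416 = 246210.

246210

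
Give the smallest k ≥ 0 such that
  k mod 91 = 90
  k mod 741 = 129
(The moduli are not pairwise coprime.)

gcd(91, 741) = 13 and 13 | (129 − 90), so the pair is consistent; merging gives k ≡ 3093 (mod 5187), where 5187 = lcm(91, 741).
The solution is unique modulo lcm(91, 741) = 5187.

3093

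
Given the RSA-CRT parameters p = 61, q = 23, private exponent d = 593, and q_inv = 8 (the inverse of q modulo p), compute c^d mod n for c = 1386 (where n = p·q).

d_p = d mod (p−1) = 593 mod 60 = 53; d_q = d mod (q−1) = 21.
m₁ = c^(d_p) mod p: c ≡ 44 (mod 61), and 44^53 mod 61 = 2.
m₂ = c^(d_q) mod q: c ≡ 6 (mod 23), and 6^21 mod 23 = 4.
h = q_inv·(m₁ − m₂) mod p = 8·(2 − 4) mod 61 = 45.
m = m₂ + h·q = 4 + 45·23 = 1039.

1039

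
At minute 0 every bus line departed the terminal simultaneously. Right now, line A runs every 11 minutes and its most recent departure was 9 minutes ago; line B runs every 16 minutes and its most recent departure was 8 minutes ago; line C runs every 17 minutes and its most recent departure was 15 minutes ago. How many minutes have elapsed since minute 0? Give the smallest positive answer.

2616

Combine the congruences pairwise.
From t ≡ 9 (mod 11) write t = 9 + 11s. Substituting into t ≡ 8 (mod 16) gives 11s ≡ 15 (mod 16), and since 11⁻¹ ≡ 3 (mod 16), s ≡ 13. Hence t ≡ 9 + 11·13 = 152 (mod 176).
From t ≡ 152 (mod 176) write t = 152 + 176s. Substituting into t ≡ 15 (mod 17) gives 176s ≡ 16 (mod 17), and since 6⁻¹ ≡ 3 (mod 17), s ≡ 14. Hence t ≡ 152 + 176·14 = 2616 (mod 2992).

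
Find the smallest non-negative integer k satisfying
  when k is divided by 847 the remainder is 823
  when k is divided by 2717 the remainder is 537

Combine the congruences pairwise.
gcd(847, 2717) = 11 and 11 | (537 − 823), so the pair is consistent; merging gives k ≡ 188010 (mod 209209), where 209209 = lcm(847, 2717).
The solution is unique modulo lcm(847, 2717) = 209209.

188010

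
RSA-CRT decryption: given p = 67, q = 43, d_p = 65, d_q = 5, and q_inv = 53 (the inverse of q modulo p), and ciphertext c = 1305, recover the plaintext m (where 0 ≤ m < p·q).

2188

m₁ = c^(d_p) mod p: c ≡ 32 (mod 67), and 32^65 mod 67 = 44.
m₂ = c^(d_q) mod q: c ≡ 15 (mod 43), and 15^5 mod 43 = 38.
h = q_inv·(m₁ − m₂) mod p = 53·(44 − 38) mod 67 = 50.
m = m₂ + h·q = 38 + 50·43 = 2188.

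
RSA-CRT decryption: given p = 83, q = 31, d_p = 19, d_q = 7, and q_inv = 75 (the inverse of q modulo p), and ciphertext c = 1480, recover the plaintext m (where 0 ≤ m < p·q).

370

m₁ = c^(d_p) mod p: c ≡ 69 (mod 83), and 69^19 mod 83 = 38.
m₂ = c^(d_q) mod q: c ≡ 23 (mod 31), and 23^7 mod 31 = 29.
h = q_inv·(m₁ − m₂) mod p = 75·(38 − 29) mod 83 = 11.
m = m₂ + h·q = 29 + 11·31 = 370.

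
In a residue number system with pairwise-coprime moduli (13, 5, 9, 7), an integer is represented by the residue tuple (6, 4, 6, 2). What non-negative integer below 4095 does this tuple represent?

The moduli are pairwise coprime; N = 13·5·9·7 = 4095.
N/13 = 315; 315 ≡ 3 (mod 13); 3·9 ≡ 1, so inverse 9.
N/5 = 819; 819 ≡ 4 (mod 5); 4·4 ≡ 1, so inverse 4.
N/9 = 455; 455 ≡ 5 (mod 9); 5·2 ≡ 1, so inverse 2.
N/7 = 585; 585 ≡ 4 (mod 7); 4·2 ≡ 1, so inverse 2.
x ≡ 6·315·9 + 4·819·4 + 6·455·2 + 2·585·2 = 37914.
37914 mod 4095 = 1059.

1059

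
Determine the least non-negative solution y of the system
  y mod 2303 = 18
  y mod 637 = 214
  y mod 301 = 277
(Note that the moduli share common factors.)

gcd(2303, 637) = 49 and 49 | (214 − 18), so the pair is consistent; merging gives y ≡ 16139 (mod 29939), where 29939 = lcm(2303, 637).
gcd(29939, 301) = 7 and 7 | (277 − 16139), so the pair is consistent; merging gives y ≡ 614919 (mod 1287377), where 1287377 = lcm(29939, 301).
The solution is unique modulo lcm(2303, 637, 301) = 1287377.

614919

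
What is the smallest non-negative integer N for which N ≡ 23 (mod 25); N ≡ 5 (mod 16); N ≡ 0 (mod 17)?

1173

The moduli are pairwise coprime; M = 25·16·17 = 6800.
M/25 = 272; 272 ≡ 22 (mod 25); 22·8 ≡ 1, so inverse 8.
M/16 = 425; 425 ≡ 9 (mod 16); 9·9 ≡ 1, so inverse 9.
M/17 = 400; 400 ≡ 9 (mod 17); 9·2 ≡ 1, so inverse 2.
N ≡ 23·272·8 + 5·425·9 + 0·400·2 = 69173.
69173 mod 6800 = 1173.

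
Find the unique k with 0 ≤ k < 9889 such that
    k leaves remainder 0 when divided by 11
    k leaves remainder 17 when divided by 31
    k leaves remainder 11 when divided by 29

From k ≡ 0 (mod 11) write k = 0 + 11t. Substituting into k ≡ 17 (mod 31) gives 11t ≡ 17 (mod 31), and since 11⁻¹ ≡ 17 (mod 31), t ≡ 10. Hence k ≡ 0 + 11·10 = 110 (mod 341).
From k ≡ 110 (mod 341) write k = 110 + 341t. Substituting into k ≡ 11 (mod 29) gives 341t ≡ 17 (mod 29), and since 22⁻¹ ≡ 4 (mod 29), t ≡ 10. Hence k ≡ 110 + 341·10 = 3520 (mod 9889).

3520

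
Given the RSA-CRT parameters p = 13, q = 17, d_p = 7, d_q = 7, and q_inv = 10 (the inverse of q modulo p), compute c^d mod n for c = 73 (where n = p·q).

44

m₁ = c^(d_p) mod p: c ≡ 8 (mod 13), and 8^7 mod 13 = 5.
m₂ = c^(d_q) mod q: c ≡ 5 (mod 17), and 5^7 mod 17 = 10.
h = q_inv·(m₁ − m₂) mod p = 10·(5 − 10) mod 13 = 2.
m = m₂ + h·q = 10 + 2·17 = 44.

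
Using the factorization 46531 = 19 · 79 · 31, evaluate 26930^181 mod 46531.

Mod 19: 26930 ≡ 7; by Fermat, exponent reduces to 181 mod 18 = 1; 7^1 ≡ 7 (mod 19).
Mod 79: 26930 ≡ 70; by Fermat, exponent reduces to 181 mod 78 = 25; 70^25 ≡ 29 (mod 79).
Mod 31: 26930 ≡ 22; by Fermat, exponent reduces to 181 mod 30 = 1; 22^1 ≡ 22 (mod 31).
Combine by CRT: x ≡ 7 (mod 19), x ≡ 29 (mod 79), x ≡ 22 (mod 31) ⇒ x ≡ 40477 (mod 46531).

40477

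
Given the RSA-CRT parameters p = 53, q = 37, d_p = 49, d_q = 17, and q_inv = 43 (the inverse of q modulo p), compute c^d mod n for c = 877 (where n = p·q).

1490

m₁ = c^(d_p) mod p: c ≡ 29 (mod 53), and 29^49 mod 53 = 6.
m₂ = c^(d_q) mod q: c ≡ 26 (mod 37), and 26^17 mod 37 = 10.
h = q_inv·(m₁ − m₂) mod p = 43·(6 − 10) mod 53 = 40.
m = m₂ + h·q = 10 + 40·37 = 1490.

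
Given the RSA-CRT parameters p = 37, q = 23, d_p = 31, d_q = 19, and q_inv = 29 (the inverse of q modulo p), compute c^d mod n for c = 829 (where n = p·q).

m₁ = c^(d_p) mod p: c ≡ 15 (mod 37), and 15^31 mod 37 = 17.
m₂ = c^(d_q) mod q: c ≡ 1 (mod 23), and 1^19 mod 23 = 1.
h = q_inv·(m₁ − m₂) mod p = 29·(17 − 1) mod 37 = 20.
m = m₂ + h·q = 1 + 20·23 = 461.

461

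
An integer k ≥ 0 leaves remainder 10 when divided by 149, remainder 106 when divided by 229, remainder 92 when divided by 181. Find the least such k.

4053406

The moduli are pairwise coprime; N = 149·229·181 = 6175901.
N/149 = 41449; 41449 ≡ 27 (mod 149); 27·138 ≡ 1, so inverse 138.
N/229 = 26969; 26969 ≡ 176 (mod 229); 176·108 ≡ 1, so inverse 108.
N/181 = 34121; 34121 ≡ 93 (mod 181); 93·109 ≡ 1, so inverse 109.
k ≡ 10·41449·138 + 106·26969·108 + 92·34121·109 = 708106120.
708106120 mod 6175901 = 4053406.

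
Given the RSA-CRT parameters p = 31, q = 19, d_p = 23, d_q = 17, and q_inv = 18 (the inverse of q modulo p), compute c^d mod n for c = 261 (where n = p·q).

148

m₁ = c^(d_p) mod p: c ≡ 13 (mod 31), and 13^23 mod 31 = 24.
m₂ = c^(d_q) mod q: c ≡ 14 (mod 19), and 14^17 mod 19 = 15.
h = q_inv·(m₁ − m₂) mod p = 18·(24 − 15) mod 31 = 7.
m = m₂ + h·q = 15 + 7·19 = 148.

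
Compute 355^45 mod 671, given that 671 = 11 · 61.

Mod 11: 355 ≡ 3; by Fermat, exponent reduces to 45 mod 10 = 5; 3^5 ≡ 1 (mod 11).
Mod 61: 355 ≡ 50; 50^45 ≡ 50 (mod 61).
Combine by CRT: x ≡ 1 (mod 11), x ≡ 50 (mod 61) ⇒ x ≡ 111 (mod 671).

111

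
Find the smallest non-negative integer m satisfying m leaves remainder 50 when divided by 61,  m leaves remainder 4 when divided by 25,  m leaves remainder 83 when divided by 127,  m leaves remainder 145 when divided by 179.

6689554

From m ≡ 50 (mod 61) write m = 50 + 61t. Substituting into m ≡ 4 (mod 25) gives 61t ≡ 4 (mod 25), and since 11⁻¹ ≡ 16 (mod 25), t ≡ 14. Hence m ≡ 50 + 61·14 = 904 (mod 1525).
From m ≡ 904 (mod 1525) write m = 904 + 1525t. Substituting into m ≡ 83 (mod 127) gives 1525t ≡ 68 (mod 127), and since 1⁻¹ ≡ 1 (mod 127), t ≡ 68. Hence m ≡ 904 + 1525·68 = 104604 (mod 193675).
From m ≡ 104604 (mod 193675) write m = 104604 + 193675t. Substituting into m ≡ 145 (mod 179) gives 193675t ≡ 77 (mod 179), and since 176⁻¹ ≡ 119 (mod 179), t ≡ 34. Hence m ≡ 104604 + 193675·34 = 6689554 (mod 34667825).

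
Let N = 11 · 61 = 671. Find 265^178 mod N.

Mod 11: 265 ≡ 1; by Fermat, exponent reduces to 178 mod 10 = 8; 1^8 ≡ 1 (mod 11).
Mod 61: 265 ≡ 21; by Fermat, exponent reduces to 178 mod 60 = 58; 21^58 ≡ 48 (mod 61).
Combine by CRT: x ≡ 1 (mod 11), x ≡ 48 (mod 61) ⇒ x ≡ 353 (mod 671).

353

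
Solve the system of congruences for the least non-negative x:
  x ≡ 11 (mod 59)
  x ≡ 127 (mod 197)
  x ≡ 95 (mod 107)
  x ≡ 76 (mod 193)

The moduli are pairwise coprime; N = 59·197·107·193 = 240026573.
N/59 = 4068247; 4068247 ≡ 20 (mod 59); 20·3 ≡ 1, so inverse 3.
N/197 = 1218409; 1218409 ≡ 161 (mod 197); 161·93 ≡ 1, so inverse 93.
N/107 = 2243239; 2243239 ≡ 91 (mod 107); 91·20 ≡ 1, so inverse 20.
N/193 = 1243661; 1243661 ≡ 162 (mod 193); 162·56 ≡ 1, so inverse 56.
x ≡ 11·4068247·3 + 127·1218409·93 + 95·2243239·20 + 76·1243661·56 = 24080056166.
24080056166 mod 240026573 = 77398866.

77398866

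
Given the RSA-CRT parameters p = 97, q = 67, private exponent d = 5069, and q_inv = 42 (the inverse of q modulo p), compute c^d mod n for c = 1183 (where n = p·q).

d_p = d mod (p−1) = 5069 mod 96 = 77; d_q = d mod (q−1) = 53.
m₁ = c^(d_p) mod p: c ≡ 19 (mod 97), and 19^77 mod 97 = 52.
m₂ = c^(d_q) mod q: c ≡ 44 (mod 67), and 44^53 mod 67 = 34.
h = q_inv·(m₁ − m₂) mod p = 42·(52 − 34) mod 97 = 77.
m = m₂ + h·q = 34 + 77·67 = 5193.

5193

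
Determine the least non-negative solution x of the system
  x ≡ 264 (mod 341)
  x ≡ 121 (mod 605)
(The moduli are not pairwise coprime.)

gcd(341, 605) = 11 and 11 | (121 − 264), so the pair is consistent; merging gives x ≡ 4356 (mod 18755), where 18755 = lcm(341, 605).
The solution is unique modulo lcm(341, 605) = 18755.

4356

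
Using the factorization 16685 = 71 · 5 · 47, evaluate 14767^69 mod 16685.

Mod 71: 14767 ≡ 70; 70^69 ≡ 70 (mod 71).
Mod 5: 14767 ≡ 2; by Fermat, exponent reduces to 69 mod 4 = 1; 2^1 ≡ 2 (mod 5).
Mod 47: 14767 ≡ 9; by Fermat, exponent reduces to 69 mod 46 = 23; 9^23 ≡ 1 (mod 47).
Combine by CRT: x ≡ 70 (mod 71), x ≡ 2 (mod 5), x ≡ 1 (mod 47) ⇒ x ≡ 6957 (mod 16685).

6957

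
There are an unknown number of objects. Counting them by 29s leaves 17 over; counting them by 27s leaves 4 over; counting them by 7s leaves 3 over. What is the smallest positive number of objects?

From N ≡ 17 (mod 29) write N = 17 + 29t. Substituting into N ≡ 4 (mod 27) gives 29t ≡ 14 (mod 27), and since 2⁻¹ ≡ 14 (mod 27), t ≡ 7. Hence N ≡ 17 + 29·7 = 220 (mod 783).
From N ≡ 220 (mod 783) write N = 220 + 783t. Substituting into N ≡ 3 (mod 7) gives 783t ≡ 0 (mod 7), and since 6⁻¹ ≡ 6 (mod 7), t ≡ 0. Hence N ≡ 220 + 783·0 = 220 (mod 5481).

220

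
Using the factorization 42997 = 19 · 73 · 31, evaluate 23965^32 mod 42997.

40304

Mod 19: 23965 ≡ 6; by Fermat, exponent reduces to 32 mod 18 = 14; 6^14 ≡ 5 (mod 19).
Mod 73: 23965 ≡ 21; 21^32 ≡ 8 (mod 73).
Mod 31: 23965 ≡ 2; by Fermat, exponent reduces to 32 mod 30 = 2; 2^2 ≡ 4 (mod 31).
Combine by CRT: x ≡ 5 (mod 19), x ≡ 8 (mod 73), x ≡ 4 (mod 31) ⇒ x ≡ 40304 (mod 42997).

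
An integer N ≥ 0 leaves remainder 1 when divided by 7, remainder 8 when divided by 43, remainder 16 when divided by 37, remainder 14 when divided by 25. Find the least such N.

The moduli are pairwise coprime; M = 7·43·37·25 = 278425.
M/7 = 39775; 39775 ≡ 1 (mod 7), inverse 1.
M/43 = 6475; 6475 ≡ 25 (mod 43); 25·31 ≡ 1, so inverse 31.
M/37 = 7525; 7525 ≡ 14 (mod 37); 14·8 ≡ 1, so inverse 8.
M/25 = 11137; 11137 ≡ 12 (mod 25); 12·23 ≡ 1, so inverse 23.
N ≡ 1·39775·1 + 8·6475·31 + 16·7525·8 + 14·11137·23 = 6194889.
6194889 mod 278425 = 69539.

69539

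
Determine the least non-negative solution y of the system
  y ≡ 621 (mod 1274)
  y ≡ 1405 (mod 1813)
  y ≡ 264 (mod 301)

gcd(1274, 1813) = 49 and 49 | (1405 − 621), so the pair is consistent; merging gives y ≡ 15909 (mod 47138), where 47138 = lcm(1274, 1813).
gcd(47138, 301) = 7 and 7 | (264 − 15909), so the pair is consistent; merging gives y ≡ 251599 (mod 2026934), where 2026934 = lcm(47138, 301).
The solution is unique modulo lcm(1274, 1813, 301) = 2026934.

251599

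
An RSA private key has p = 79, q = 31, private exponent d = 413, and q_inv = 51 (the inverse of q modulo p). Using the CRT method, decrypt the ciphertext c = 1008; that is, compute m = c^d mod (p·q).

66

d_p = d mod (p−1) = 413 mod 78 = 23; d_q = d mod (q−1) = 23.
m₁ = c^(d_p) mod p: c ≡ 60 (mod 79), and 60^23 mod 79 = 66.
m₂ = c^(d_q) mod q: c ≡ 16 (mod 31), and 16^23 mod 31 = 4.
h = q_inv·(m₁ − m₂) mod p = 51·(66 − 4) mod 79 = 2.
m = m₂ + h·q = 4 + 2·31 = 66.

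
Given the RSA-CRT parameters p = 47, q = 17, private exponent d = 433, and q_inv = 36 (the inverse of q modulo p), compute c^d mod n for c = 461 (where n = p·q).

d_p = d mod (p−1) = 433 mod 46 = 19; d_q = d mod (q−1) = 1.
m₁ = c^(d_p) mod p: c ≡ 38 (mod 47), and 38^19 mod 47 = 5.
m₂ = c^(d_q) mod q: c ≡ 2 (mod 17), and 2^1 mod 17 = 2.
h = q_inv·(m₁ − m₂) mod p = 36·(5 − 2) mod 47 = 14.
m = m₂ + h·q = 2 + 14·17 = 240.

240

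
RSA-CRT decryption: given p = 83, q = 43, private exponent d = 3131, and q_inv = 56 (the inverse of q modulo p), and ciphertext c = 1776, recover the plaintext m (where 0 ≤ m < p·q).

d_p = d mod (p−1) = 3131 mod 82 = 15; d_q = d mod (q−1) = 23.
m₁ = c^(d_p) mod p: c ≡ 33 (mod 83), and 33^15 mod 83 = 51.
m₂ = c^(d_q) mod q: c ≡ 13 (mod 43), and 13^23 mod 43 = 40.
h = q_inv·(m₁ − m₂) mod p = 56·(51 − 40) mod 83 = 35.
m = m₂ + h·q = 40 + 35·43 = 1545.

1545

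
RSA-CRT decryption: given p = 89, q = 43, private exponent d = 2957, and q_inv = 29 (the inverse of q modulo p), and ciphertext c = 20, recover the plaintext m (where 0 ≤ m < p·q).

2738

d_p = d mod (p−1) = 2957 mod 88 = 53; d_q = d mod (q−1) = 17.
m₁ = c^(d_p) mod p: c ≡ 20 (mod 89), and 20^53 mod 89 = 68.
m₂ = c^(d_q) mod q: c ≡ 20 (mod 43), and 20^17 mod 43 = 29.
h = q_inv·(m₁ − m₂) mod p = 29·(68 − 29) mod 89 = 63.
m = m₂ + h·q = 29 + 63·43 = 2738.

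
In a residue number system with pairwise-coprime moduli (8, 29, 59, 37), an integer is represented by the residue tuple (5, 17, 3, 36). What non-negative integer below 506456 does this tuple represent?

110333

From x ≡ 5 (mod 8) write x = 5 + 8t. Substituting into x ≡ 17 (mod 29) gives 8t ≡ 12 (mod 29), and since 8⁻¹ ≡ 11 (mod 29), t ≡ 16. Hence x ≡ 5 + 8·16 = 133 (mod 232).
From x ≡ 133 (mod 232) write x = 133 + 232t. Substituting into x ≡ 3 (mod 59) gives 232t ≡ 47 (mod 59), and since 55⁻¹ ≡ 44 (mod 59), t ≡ 3. Hence x ≡ 133 + 232·3 = 829 (mod 13688).
From x ≡ 829 (mod 13688) write x = 829 + 13688t. Substituting into x ≡ 36 (mod 37) gives 13688t ≡ 21 (mod 37), and since 35⁻¹ ≡ 18 (mod 37), t ≡ 8. Hence x ≡ 829 + 13688·8 = 110333 (mod 506456).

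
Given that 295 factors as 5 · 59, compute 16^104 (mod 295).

21

Mod 5: 16 ≡ 1; since 4 | 104, by Fermat 1^104 ≡ 1 (mod 5).
Mod 59: 16 ≡ 16; by Fermat, exponent reduces to 104 mod 58 = 46; 16^46 ≡ 21 (mod 59).
Combine by CRT: x ≡ 1 (mod 5), x ≡ 21 (mod 59) ⇒ x ≡ 21 (mod 295).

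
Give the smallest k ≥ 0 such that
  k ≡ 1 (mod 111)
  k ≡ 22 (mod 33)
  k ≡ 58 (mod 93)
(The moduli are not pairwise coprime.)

gcd(111, 33) = 3 and 3 | (22 − 1), so the pair is consistent; merging gives k ≡ 1111 (mod 1221), where 1221 = lcm(111, 33).
gcd(1221, 93) = 3 and 3 | (58 − 1111), so the pair is consistent; merging gives k ≡ 16984 (mod 37851), where 37851 = lcm(1221, 93).
The solution is unique modulo lcm(111, 33, 93) = 37851.

16984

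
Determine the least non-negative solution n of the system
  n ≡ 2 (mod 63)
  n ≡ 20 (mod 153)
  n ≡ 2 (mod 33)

gcd(63, 153) = 9 and 9 | (20 − 2), so the pair is consistent; merging gives n ≡ 632 (mod 1071), where 1071 = lcm(63, 153).
gcd(1071, 33) = 3 and 3 | (2 − 632), so the pair is consistent; merging gives n ≡ 2774 (mod 11781), where 11781 = lcm(1071, 33).
The solution is unique modulo lcm(63, 153, 33) = 11781.

2774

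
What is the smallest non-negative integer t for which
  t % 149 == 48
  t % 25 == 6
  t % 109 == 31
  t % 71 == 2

23522231

From t ≡ 48 (mod 149) write t = 48 + 149s. Substituting into t ≡ 6 (mod 25) gives 149s ≡ 8 (mod 25), and since 24⁻¹ ≡ 24 (mod 25), s ≡ 17. Hence t ≡ 48 + 149·17 = 2581 (mod 3725).
From t ≡ 2581 (mod 3725) write t = 2581 + 3725s. Substituting into t ≡ 31 (mod 109) gives 3725s ≡ 66 (mod 109), and since 19⁻¹ ≡ 23 (mod 109), s ≡ 101. Hence t ≡ 2581 + 3725·101 = 378806 (mod 406025).
From t ≡ 378806 (mod 406025) write t = 378806 + 406025s. Substituting into t ≡ 2 (mod 71) gives 406025s ≡ 52 (mod 71), and since 47⁻¹ ≡ 68 (mod 71), s ≡ 57. Hence t ≡ 378806 + 406025·57 = 23522231 (mod 28827775).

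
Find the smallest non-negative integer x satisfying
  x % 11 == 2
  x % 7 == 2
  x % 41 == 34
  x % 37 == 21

From x ≡ 2 (mod 11) write x = 2 + 11t. Substituting into x ≡ 2 (mod 7) gives 11t ≡ 0 (mod 7), and since 4⁻¹ ≡ 2 (mod 7), t ≡ 0. Hence x ≡ 2 + 11·0 = 2 (mod 77).
From x ≡ 2 (mod 77) write x = 2 + 77t. Substituting into x ≡ 34 (mod 41) gives 77t ≡ 32 (mod 41), and since 36⁻¹ ≡ 8 (mod 41), t ≡ 10. Hence x ≡ 2 + 77·10 = 772 (mod 3157).
From x ≡ 772 (mod 3157) write x = 772 + 3157t. Substituting into x ≡ 21 (mod 37) gives 3157t ≡ 26 (mod 37), and since 12⁻¹ ≡ 34 (mod 37), t ≡ 33. Hence x ≡ 772 + 3157·33 = 104953 (mod 116809).

104953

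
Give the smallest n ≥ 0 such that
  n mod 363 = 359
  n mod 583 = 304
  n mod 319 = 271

gcd(363, 583) = 11 and 11 | (304 − 359), so the pair is consistent; merging gives n ≡ 14879 (mod 19239), where 19239 = lcm(363, 583).
gcd(19239, 319) = 11 and 11 | (271 − 14879), so the pair is consistent; merging gives n ≡ 399659 (mod 557931), where 557931 = lcm(19239, 319).
The solution is unique modulo lcm(363, 583, 319) = 557931.

399659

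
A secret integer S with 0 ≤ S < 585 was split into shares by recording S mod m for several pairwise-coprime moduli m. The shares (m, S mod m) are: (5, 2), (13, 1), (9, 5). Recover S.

482

From S ≡ 2 (mod 5) write S = 2 + 5t. Substituting into S ≡ 1 (mod 13) gives 5t ≡ 12 (mod 13), and since 5⁻¹ ≡ 8 (mod 13), t ≡ 5. Hence S ≡ 2 + 5·5 = 27 (mod 65).
From S ≡ 27 (mod 65) write S = 27 + 65t. Substituting into S ≡ 5 (mod 9) gives 65t ≡ 5 (mod 9), and since 2⁻¹ ≡ 5 (mod 9), t ≡ 7. Hence S ≡ 27 + 65·7 = 482 (mod 585).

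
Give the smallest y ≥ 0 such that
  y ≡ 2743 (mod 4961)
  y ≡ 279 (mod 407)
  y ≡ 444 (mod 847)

27548

gcd(4961, 407) = 11 and 11 | (279 − 2743), so the pair is consistent; merging gives y ≡ 27548 (mod 183557), where 183557 = lcm(4961, 407).
gcd(183557, 847) = 121 and 121 | (444 − 27548), so the pair is consistent; merging gives y ≡ 27548 (mod 1284899), where 1284899 = lcm(183557, 847).
The solution is unique modulo lcm(4961, 407, 847) = 1284899.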